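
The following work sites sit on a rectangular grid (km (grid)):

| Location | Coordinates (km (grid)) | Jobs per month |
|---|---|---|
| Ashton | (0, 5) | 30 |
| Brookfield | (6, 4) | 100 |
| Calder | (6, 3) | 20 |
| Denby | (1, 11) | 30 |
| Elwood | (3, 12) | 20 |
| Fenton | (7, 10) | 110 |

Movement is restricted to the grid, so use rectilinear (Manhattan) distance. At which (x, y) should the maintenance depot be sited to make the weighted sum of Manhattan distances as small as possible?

Manhattan distance separates: Σwᵢ(|x−xᵢ|+|y−yᵢ|) = Σwᵢ|x−xᵢ| + Σwᵢ|y−yᵢ|, so x and y are optimised independently as 1-D weighted medians.
Total weight W = 310; half = 155.
x-coordinate, sorted with cumulative weight:
  x=0 (Ashton, w=30) cum 30
  x=1 (Denby, w=30) cum 60
  x=3 (Elwood, w=20) cum 80
  x=6 (Brookfield, w=100) cum 180  ← median
  x=6 (Calder, w=20) cum 200
  x=7 (Fenton, w=110) cum 310
⇒ x* = 6
y-coordinate, sorted with cumulative weight:
  y=3 (Calder, w=20) cum 20
  y=4 (Brookfield, w=100) cum 120
  y=5 (Ashton, w=30) cum 150
  y=10 (Fenton, w=110) cum 260  ← median
  y=11 (Denby, w=30) cum 290
  y=12 (Elwood, w=20) cum 310
⇒ y* = 10

(6, 10)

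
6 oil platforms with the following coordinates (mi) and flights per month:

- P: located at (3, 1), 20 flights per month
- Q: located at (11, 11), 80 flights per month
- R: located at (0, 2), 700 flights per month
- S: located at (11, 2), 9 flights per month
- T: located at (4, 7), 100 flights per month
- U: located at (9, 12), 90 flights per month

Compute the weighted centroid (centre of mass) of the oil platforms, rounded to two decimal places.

(2.25, 4.10)

The minimiser of Σwᵢ‖p−pᵢ‖² is the weighted centroid p* = (Σwᵢpᵢ)/(Σwᵢ).
Σwᵢ = 999.
Σwᵢxᵢ = 20·3 + 80·11 + 700·0 + 9·11 + 100·4 + 90·9 = 2249.
Σwᵢyᵢ = 20·1 + 80·11 + 700·2 + 9·2 + 100·7 + 90·12 = 4098.
x* = 2249/999 = 2.25, y* = 4098/999 = 4.10.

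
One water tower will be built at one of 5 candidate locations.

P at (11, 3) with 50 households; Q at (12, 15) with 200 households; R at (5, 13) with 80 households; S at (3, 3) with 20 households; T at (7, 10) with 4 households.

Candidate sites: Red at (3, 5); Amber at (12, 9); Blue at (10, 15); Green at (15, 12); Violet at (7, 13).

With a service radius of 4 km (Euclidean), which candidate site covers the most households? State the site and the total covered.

Coverage radius r = 4 km; a point is covered iff (Δx)²+(Δy)² ≤ 4² = 16.
  Red (3, 5): covers {S} → 20
  Amber (12, 9): covers {none} → 0
  Blue (10, 15): covers {Q} → 200
  Green (15, 12): covers {none} → 0
  Violet (7, 13): covers {R, T} → 84
Maximum coverage at Blue: 200 households.

Blue, covering 200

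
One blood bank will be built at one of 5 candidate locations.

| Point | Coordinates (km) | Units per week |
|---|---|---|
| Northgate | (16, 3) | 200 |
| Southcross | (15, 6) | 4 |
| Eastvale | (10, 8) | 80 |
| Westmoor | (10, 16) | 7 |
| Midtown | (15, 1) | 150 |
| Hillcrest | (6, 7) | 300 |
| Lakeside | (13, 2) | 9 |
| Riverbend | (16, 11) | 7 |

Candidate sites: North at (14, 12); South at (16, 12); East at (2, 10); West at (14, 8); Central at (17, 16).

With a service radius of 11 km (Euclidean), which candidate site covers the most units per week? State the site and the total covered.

Coverage radius r = 11 km; a point is covered iff (Δx)²+(Δy)² ≤ 11² = 121.
  North (14, 12): covers {Northgate, Southcross, Eastvale, Westmoor, Hillcrest, Lakeside, Riverbend} → 607
  South (16, 12): covers {Northgate, Southcross, Eastvale, Westmoor, Lakeside, Riverbend} → 307
  East (2, 10): covers {Eastvale, Westmoor, Hillcrest} → 387
  West (14, 8): covers {Northgate, Southcross, Eastvale, Westmoor, Midtown, Hillcrest, Lakeside, Riverbend} → 757
  Central (17, 16): covers {Southcross, Eastvale, Westmoor, Riverbend} → 98
Maximum coverage at West: 757 units per week.

West, covering 757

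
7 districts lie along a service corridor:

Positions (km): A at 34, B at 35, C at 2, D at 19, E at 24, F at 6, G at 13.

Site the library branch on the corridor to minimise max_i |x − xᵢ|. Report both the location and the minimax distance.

location 18.5, max distance 16.5

The 1-center on a line is the midpoint of the two extreme points: leftmost at 2, rightmost at 35.
Optimal location = (2 + 35)/2 = 18.5; maximum distance = (35 − 2)/2 = 16.5.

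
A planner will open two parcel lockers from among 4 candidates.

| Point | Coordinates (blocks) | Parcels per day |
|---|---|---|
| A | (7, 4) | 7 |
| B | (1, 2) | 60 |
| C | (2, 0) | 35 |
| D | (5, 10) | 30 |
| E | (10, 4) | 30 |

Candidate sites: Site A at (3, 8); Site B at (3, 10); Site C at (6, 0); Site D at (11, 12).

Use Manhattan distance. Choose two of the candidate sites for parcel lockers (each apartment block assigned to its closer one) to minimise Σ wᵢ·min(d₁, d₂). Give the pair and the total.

{Site B, Site C}, total 895

Evaluate every pair (each demand assigned to the nearer of the two):
  {Site B, Site C}: total = 895
  {Site A, Site C}: total = 955
  {Site C, Site D}: total = 1075
  {Site A, Site B}: total = 1241
  {Site A, Site D}: total = 1241
  {Site B, Site D}: total = 1385
Best pair: {Site B, Site C} with total 895.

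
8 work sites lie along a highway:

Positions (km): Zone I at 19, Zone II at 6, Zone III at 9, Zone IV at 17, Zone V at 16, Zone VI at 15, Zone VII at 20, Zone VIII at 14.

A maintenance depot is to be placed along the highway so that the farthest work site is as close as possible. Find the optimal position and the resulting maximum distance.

The 1-center on a line is the midpoint of the two extreme points: leftmost at 6, rightmost at 20.
Optimal location = (6 + 20)/2 = 13; maximum distance = (20 − 6)/2 = 7.

location 13, max distance 7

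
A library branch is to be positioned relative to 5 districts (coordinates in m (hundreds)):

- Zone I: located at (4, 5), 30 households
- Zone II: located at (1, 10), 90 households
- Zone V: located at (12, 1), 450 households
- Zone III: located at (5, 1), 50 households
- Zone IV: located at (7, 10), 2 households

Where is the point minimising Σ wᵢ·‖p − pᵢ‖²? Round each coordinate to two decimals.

(9.44, 2.52)

The minimiser of Σwᵢ‖p−pᵢ‖² is the weighted centroid p* = (Σwᵢpᵢ)/(Σwᵢ).
Σwᵢ = 622.
Σwᵢxᵢ = 30·4 + 90·1 + 450·12 + 50·5 + 2·7 = 5874.
Σwᵢyᵢ = 30·5 + 90·10 + 450·1 + 50·1 + 2·10 = 1570.
x* = 5874/622 = 9.44, y* = 1570/622 = 2.52.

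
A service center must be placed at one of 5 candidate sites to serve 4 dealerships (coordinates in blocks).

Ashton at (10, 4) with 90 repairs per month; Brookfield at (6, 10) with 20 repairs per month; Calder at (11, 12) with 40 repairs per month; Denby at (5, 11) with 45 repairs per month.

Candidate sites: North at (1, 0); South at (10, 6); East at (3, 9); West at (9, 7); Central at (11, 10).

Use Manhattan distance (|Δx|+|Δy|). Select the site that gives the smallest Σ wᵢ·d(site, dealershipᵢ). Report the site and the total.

South, total 1070 blocks

Total weighted distance at each candidate:
  North (1, 0): total = 3025
  South (10, 6): total = 1070
  East (3, 9): total = 1780
  West (9, 7): total = 1120
  Central (11, 10): total = 1125
Minimum is at South with total 1070 blocks.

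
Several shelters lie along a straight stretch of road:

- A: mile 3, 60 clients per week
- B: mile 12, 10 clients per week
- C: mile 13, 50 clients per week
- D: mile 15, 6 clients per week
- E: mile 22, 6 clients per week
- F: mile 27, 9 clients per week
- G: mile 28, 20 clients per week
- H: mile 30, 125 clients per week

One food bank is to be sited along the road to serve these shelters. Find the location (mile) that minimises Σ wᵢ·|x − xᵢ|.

x = 28

For a sum of weighted absolute distances on a line, the optimum is the weighted median (not the mean). Total weight W = 286; half-weight = 143.
Sort by position and accumulate weight:
  mile 3 (A, w=60) → cum 60
  mile 12 (B, w=10) → cum 70
  mile 13 (C, w=50) → cum 120
  mile 15 (D, w=6) → cum 126
  mile 22 (E, w=6) → cum 132
  mile 27 (F, w=9) → cum 141
  mile 28 (G, w=20) → cum 161  ≥ 143 → median here
  mile 30 (H, w=125) → cum 286
Optimal location: mile 28.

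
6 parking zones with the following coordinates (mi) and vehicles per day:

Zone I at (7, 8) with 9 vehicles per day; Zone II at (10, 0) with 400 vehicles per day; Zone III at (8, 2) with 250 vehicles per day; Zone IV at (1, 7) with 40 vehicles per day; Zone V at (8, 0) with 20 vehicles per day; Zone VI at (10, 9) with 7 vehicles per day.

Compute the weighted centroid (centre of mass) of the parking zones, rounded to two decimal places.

The minimiser of Σwᵢ‖p−pᵢ‖² is the weighted centroid p* = (Σwᵢpᵢ)/(Σwᵢ).
Σwᵢ = 726.
Σwᵢxᵢ = 9·7 + 400·10 + 250·8 + 40·1 + 20·8 + 7·10 = 6333.
Σwᵢyᵢ = 9·8 + 400·0 + 250·2 + 40·7 + 20·0 + 7·9 = 915.
x* = 6333/726 = 8.72, y* = 915/726 = 1.26.

(8.72, 1.26)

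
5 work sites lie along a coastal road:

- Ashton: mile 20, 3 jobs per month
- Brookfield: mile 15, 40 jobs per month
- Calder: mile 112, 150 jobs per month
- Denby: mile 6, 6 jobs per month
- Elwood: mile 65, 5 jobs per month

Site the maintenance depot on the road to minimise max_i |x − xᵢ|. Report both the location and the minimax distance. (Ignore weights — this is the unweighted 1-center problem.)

location 59, max distance 53

The 1-center on a line is the midpoint of the two extreme points: leftmost at 6, rightmost at 112.
Optimal location = (6 + 112)/2 = 59; maximum distance = (112 − 6)/2 = 53.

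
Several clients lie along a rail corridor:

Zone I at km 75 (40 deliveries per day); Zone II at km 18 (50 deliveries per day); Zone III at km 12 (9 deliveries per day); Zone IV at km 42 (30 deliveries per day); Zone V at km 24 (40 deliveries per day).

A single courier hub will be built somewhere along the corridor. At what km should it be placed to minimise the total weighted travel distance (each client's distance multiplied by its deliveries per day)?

x = 24

For a sum of weighted absolute distances on a line, the optimum is the weighted median (not the mean). Total weight W = 169; half-weight = 84.5.
Sort by position and accumulate weight:
  km 12 (Zone III, w=9) → cum 9
  km 18 (Zone II, w=50) → cum 59
  km 24 (Zone V, w=40) → cum 99  ≥ 84.5 → median here
  km 42 (Zone IV, w=30) → cum 129
  km 75 (Zone I, w=40) → cum 169
Optimal location: km 24.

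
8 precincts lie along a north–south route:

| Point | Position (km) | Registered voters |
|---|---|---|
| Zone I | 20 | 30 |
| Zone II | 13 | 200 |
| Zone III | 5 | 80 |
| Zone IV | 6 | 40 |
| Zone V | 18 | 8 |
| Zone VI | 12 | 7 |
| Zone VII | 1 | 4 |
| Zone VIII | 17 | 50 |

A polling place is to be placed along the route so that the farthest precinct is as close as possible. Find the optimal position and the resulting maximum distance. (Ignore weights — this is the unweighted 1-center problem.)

The 1-center on a line is the midpoint of the two extreme points: leftmost at 1, rightmost at 20.
Optimal location = (1 + 20)/2 = 10.5; maximum distance = (20 − 1)/2 = 9.5.

location 10.5, max distance 9.5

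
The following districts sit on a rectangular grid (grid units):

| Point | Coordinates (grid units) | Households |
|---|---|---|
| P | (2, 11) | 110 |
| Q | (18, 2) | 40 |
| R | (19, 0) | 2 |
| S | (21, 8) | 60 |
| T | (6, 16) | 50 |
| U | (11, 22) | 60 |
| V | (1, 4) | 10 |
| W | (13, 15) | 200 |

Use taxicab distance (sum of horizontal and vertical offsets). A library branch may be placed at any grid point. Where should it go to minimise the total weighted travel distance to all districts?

(13, 15)

Manhattan distance separates: Σwᵢ(|x−xᵢ|+|y−yᵢ|) = Σwᵢ|x−xᵢ| + Σwᵢ|y−yᵢ|, so x and y are optimised independently as 1-D weighted medians.
Total weight W = 532; half = 266.
x-coordinate, sorted with cumulative weight:
  x=1 (V, w=10) cum 10
  x=2 (P, w=110) cum 120
  x=6 (T, w=50) cum 170
  x=11 (U, w=60) cum 230
  x=13 (W, w=200) cum 430  ← median
  x=18 (Q, w=40) cum 470
  x=19 (R, w=2) cum 472
  x=21 (S, w=60) cum 532
⇒ x* = 13
y-coordinate, sorted with cumulative weight:
  y=0 (R, w=2) cum 2
  y=2 (Q, w=40) cum 42
  y=4 (V, w=10) cum 52
  y=8 (S, w=60) cum 112
  y=11 (P, w=110) cum 222
  y=15 (W, w=200) cum 422  ← median
  y=16 (T, w=50) cum 472
  y=22 (U, w=60) cum 532
⇒ y* = 15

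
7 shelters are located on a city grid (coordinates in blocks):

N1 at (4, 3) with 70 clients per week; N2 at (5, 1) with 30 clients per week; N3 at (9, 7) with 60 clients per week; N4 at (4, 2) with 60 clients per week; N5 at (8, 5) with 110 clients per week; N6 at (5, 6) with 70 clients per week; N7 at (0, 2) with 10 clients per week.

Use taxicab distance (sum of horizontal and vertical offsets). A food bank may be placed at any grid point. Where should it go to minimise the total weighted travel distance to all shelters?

Manhattan distance separates: Σwᵢ(|x−xᵢ|+|y−yᵢ|) = Σwᵢ|x−xᵢ| + Σwᵢ|y−yᵢ|, so x and y are optimised independently as 1-D weighted medians.
Total weight W = 410; half = 205.
x-coordinate, sorted with cumulative weight:
  x=0 (N7, w=10) cum 10
  x=4 (N1, w=70) cum 80
  x=4 (N4, w=60) cum 140
  x=5 (N2, w=30) cum 170
  x=5 (N6, w=70) cum 240  ← median
  x=8 (N5, w=110) cum 350
  x=9 (N3, w=60) cum 410
⇒ x* = 5
y-coordinate, sorted with cumulative weight:
  y=1 (N2, w=30) cum 30
  y=2 (N4, w=60) cum 90
  y=2 (N7, w=10) cum 100
  y=3 (N1, w=70) cum 170
  y=5 (N5, w=110) cum 280  ← median
  y=6 (N6, w=70) cum 350
  y=7 (N3, w=60) cum 410
⇒ y* = 5

(5, 5)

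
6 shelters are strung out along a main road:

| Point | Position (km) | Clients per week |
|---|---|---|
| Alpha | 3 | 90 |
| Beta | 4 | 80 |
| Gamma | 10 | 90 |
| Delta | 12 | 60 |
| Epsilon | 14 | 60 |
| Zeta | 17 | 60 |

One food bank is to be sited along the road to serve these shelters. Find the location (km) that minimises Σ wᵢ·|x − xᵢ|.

x = 10

For a sum of weighted absolute distances on a line, the optimum is the weighted median (not the mean). Total weight W = 440; half-weight = 220.
Sort by position and accumulate weight:
  km 3 (Alpha, w=90) → cum 90
  km 4 (Beta, w=80) → cum 170
  km 10 (Gamma, w=90) → cum 260  ≥ 220 → median here
  km 12 (Delta, w=60) → cum 320
  km 14 (Epsilon, w=60) → cum 380
  km 17 (Zeta, w=60) → cum 440
Optimal location: km 10.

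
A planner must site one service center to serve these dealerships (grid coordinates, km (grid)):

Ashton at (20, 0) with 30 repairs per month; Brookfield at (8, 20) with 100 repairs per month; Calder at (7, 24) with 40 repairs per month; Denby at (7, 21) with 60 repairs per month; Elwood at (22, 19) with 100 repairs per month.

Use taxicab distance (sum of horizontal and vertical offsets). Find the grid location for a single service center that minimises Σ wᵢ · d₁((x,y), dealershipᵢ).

Manhattan distance separates: Σwᵢ(|x−xᵢ|+|y−yᵢ|) = Σwᵢ|x−xᵢ| + Σwᵢ|y−yᵢ|, so x and y are optimised independently as 1-D weighted medians.
Total weight W = 330; half = 165.
x-coordinate, sorted with cumulative weight:
  x=7 (Calder, w=40) cum 40
  x=7 (Denby, w=60) cum 100
  x=8 (Brookfield, w=100) cum 200  ← median
  x=20 (Ashton, w=30) cum 230
  x=22 (Elwood, w=100) cum 330
⇒ x* = 8
y-coordinate, sorted with cumulative weight:
  y=0 (Ashton, w=30) cum 30
  y=19 (Elwood, w=100) cum 130
  y=20 (Brookfield, w=100) cum 230  ← median
  y=21 (Denby, w=60) cum 290
  y=24 (Calder, w=40) cum 330
⇒ y* = 20

(8, 20)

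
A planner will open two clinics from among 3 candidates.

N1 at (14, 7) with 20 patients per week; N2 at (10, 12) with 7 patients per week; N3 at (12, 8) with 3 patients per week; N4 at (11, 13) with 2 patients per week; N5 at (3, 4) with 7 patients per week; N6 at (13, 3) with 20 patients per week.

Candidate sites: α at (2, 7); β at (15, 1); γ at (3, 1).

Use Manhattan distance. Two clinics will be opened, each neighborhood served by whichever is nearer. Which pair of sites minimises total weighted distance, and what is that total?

Evaluate every pair (each demand assigned to the nearer of the two):
  {α, β}: total = 399
  {β, γ}: total = 415
  {α, γ}: total = 655
Best pair: {α, β} with total 399.

{α, β}, total 399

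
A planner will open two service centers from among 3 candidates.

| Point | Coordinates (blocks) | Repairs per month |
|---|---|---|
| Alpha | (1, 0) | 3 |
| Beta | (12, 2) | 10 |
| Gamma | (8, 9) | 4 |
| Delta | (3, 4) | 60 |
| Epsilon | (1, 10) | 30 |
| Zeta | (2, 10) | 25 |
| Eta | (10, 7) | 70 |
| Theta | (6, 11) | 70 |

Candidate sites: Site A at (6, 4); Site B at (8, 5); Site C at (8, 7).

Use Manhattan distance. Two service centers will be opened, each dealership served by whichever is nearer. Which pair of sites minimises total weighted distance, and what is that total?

Evaluate every pair (each demand assigned to the nearer of the two):
  {Site A, Site C}: total = 1380
  {Site B, Site C}: total = 1559
  {Site A, Site B}: total = 1643
Best pair: {Site A, Site C} with total 1380.

{Site A, Site C}, total 1380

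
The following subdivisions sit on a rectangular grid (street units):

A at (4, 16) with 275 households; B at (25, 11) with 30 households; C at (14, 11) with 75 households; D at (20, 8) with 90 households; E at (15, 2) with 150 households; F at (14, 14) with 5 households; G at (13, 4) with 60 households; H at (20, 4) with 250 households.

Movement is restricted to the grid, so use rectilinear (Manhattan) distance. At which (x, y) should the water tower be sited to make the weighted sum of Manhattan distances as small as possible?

(15, 8)

Manhattan distance separates: Σwᵢ(|x−xᵢ|+|y−yᵢ|) = Σwᵢ|x−xᵢ| + Σwᵢ|y−yᵢ|, so x and y are optimised independently as 1-D weighted medians.
Total weight W = 935; half = 467.5.
x-coordinate, sorted with cumulative weight:
  x=4 (A, w=275) cum 275
  x=13 (G, w=60) cum 335
  x=14 (C, w=75) cum 410
  x=14 (F, w=5) cum 415
  x=15 (E, w=150) cum 565  ← median
  x=20 (D, w=90) cum 655
  x=20 (H, w=250) cum 905
  x=25 (B, w=30) cum 935
⇒ x* = 15
y-coordinate, sorted with cumulative weight:
  y=2 (E, w=150) cum 150
  y=4 (G, w=60) cum 210
  y=4 (H, w=250) cum 460
  y=8 (D, w=90) cum 550  ← median
  y=11 (B, w=30) cum 580
  y=11 (C, w=75) cum 655
  y=14 (F, w=5) cum 660
  y=16 (A, w=275) cum 935
⇒ y* = 8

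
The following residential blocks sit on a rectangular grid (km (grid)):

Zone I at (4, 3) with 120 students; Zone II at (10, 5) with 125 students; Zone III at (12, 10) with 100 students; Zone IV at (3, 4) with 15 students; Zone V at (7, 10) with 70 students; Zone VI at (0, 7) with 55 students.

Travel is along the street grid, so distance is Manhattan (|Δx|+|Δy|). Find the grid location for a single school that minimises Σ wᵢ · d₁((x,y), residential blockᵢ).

(7, 5)

Manhattan distance separates: Σwᵢ(|x−xᵢ|+|y−yᵢ|) = Σwᵢ|x−xᵢ| + Σwᵢ|y−yᵢ|, so x and y are optimised independently as 1-D weighted medians.
Total weight W = 485; half = 242.5.
x-coordinate, sorted with cumulative weight:
  x=0 (Zone VI, w=55) cum 55
  x=3 (Zone IV, w=15) cum 70
  x=4 (Zone I, w=120) cum 190
  x=7 (Zone V, w=70) cum 260  ← median
  x=10 (Zone II, w=125) cum 385
  x=12 (Zone III, w=100) cum 485
⇒ x* = 7
y-coordinate, sorted with cumulative weight:
  y=3 (Zone I, w=120) cum 120
  y=4 (Zone IV, w=15) cum 135
  y=5 (Zone II, w=125) cum 260  ← median
  y=7 (Zone VI, w=55) cum 315
  y=10 (Zone III, w=100) cum 415
  y=10 (Zone V, w=70) cum 485
⇒ y* = 5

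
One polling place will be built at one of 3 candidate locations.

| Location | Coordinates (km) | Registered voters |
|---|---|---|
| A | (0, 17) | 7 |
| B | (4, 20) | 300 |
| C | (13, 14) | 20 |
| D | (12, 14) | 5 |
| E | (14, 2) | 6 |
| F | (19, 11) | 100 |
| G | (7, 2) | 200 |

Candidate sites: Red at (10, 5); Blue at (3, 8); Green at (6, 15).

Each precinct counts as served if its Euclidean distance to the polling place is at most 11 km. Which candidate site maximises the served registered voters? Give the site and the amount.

Green, covering 332

Coverage radius r = 11 km; a point is covered iff (Δx)²+(Δy)² ≤ 11² = 121.
  Red (10, 5): covers {C, D, E, F, G} → 331
  Blue (3, 8): covers {A, D, G} → 212
  Green (6, 15): covers {A, B, C, D} → 332
Maximum coverage at Green: 332 registered voters.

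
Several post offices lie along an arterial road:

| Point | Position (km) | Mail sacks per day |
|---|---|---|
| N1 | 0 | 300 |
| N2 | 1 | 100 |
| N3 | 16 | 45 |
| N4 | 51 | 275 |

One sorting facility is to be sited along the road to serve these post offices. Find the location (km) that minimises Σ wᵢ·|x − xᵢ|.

For a sum of weighted absolute distances on a line, the optimum is the weighted median (not the mean). Total weight W = 720; half-weight = 360.
Sort by position and accumulate weight:
  km 0 (N1, w=300) → cum 300
  km 1 (N2, w=100) → cum 400  ≥ 360 → median here
  km 16 (N3, w=45) → cum 445
  km 51 (N4, w=275) → cum 720
Optimal location: km 1.

x = 1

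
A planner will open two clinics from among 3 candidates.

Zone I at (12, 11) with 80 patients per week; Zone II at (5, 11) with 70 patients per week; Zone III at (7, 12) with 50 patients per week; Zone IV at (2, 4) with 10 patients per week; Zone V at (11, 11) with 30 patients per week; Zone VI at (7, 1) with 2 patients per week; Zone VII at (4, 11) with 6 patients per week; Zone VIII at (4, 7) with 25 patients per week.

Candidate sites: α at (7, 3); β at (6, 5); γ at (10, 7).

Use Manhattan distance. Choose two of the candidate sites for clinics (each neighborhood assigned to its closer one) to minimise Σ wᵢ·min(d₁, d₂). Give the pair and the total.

Evaluate every pair (each demand assigned to the nearer of the two):
  {β, γ}: total = 1728
  {α, γ}: total = 1934
  {α, β}: total = 2382
Best pair: {β, γ} with total 1728.

{β, γ}, total 1728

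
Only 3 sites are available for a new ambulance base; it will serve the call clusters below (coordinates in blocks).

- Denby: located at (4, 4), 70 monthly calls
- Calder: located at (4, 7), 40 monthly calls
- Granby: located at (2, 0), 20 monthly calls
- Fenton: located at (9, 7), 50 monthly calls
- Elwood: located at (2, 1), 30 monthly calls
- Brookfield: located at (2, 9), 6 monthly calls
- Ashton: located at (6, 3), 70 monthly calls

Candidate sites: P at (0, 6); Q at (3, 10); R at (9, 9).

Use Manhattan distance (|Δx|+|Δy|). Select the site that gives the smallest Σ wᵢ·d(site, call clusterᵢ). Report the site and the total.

Total weighted distance at each candidate:
  P (0, 6): total = 2150
  Q (3, 10): total = 2332
  R (9, 9): total = 2522
Minimum is at P with total 2150 blocks.

P, total 2150 blocks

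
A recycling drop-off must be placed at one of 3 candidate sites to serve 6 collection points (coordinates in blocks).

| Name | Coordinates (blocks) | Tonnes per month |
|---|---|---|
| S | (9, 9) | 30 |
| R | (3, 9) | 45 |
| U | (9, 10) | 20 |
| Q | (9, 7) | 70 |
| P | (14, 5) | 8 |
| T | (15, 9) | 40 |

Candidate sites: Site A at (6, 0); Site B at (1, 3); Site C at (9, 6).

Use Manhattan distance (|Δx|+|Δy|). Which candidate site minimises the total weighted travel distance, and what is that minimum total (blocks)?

Site C, total 1053 blocks

Total weighted distance at each candidate:
  Site A (6, 0): total = 2684
  Site B (1, 3): total = 2840
  Site C (9, 6): total = 1053
Minimum is at Site C with total 1053 blocks.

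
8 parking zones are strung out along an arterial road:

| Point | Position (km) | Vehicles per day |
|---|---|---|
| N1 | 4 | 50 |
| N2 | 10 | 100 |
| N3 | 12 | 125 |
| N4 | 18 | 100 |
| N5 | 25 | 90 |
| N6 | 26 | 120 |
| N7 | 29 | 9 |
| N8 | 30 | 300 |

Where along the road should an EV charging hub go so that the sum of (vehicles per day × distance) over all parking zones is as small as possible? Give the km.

For a sum of weighted absolute distances on a line, the optimum is the weighted median (not the mean). Total weight W = 894; half-weight = 447.
Sort by position and accumulate weight:
  km 4 (N1, w=50) → cum 50
  km 10 (N2, w=100) → cum 150
  km 12 (N3, w=125) → cum 275
  km 18 (N4, w=100) → cum 375
  km 25 (N5, w=90) → cum 465  ≥ 447 → median here
  km 26 (N6, w=120) → cum 585
  km 29 (N7, w=9) → cum 594
  km 30 (N8, w=300) → cum 894
Optimal location: km 25.

x = 25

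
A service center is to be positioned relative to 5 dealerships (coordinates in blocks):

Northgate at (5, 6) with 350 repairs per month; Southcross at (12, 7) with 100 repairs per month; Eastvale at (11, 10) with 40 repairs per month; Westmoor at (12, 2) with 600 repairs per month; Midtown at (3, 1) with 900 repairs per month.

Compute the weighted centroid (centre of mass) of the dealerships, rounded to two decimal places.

The minimiser of Σwᵢ‖p−pᵢ‖² is the weighted centroid p* = (Σwᵢpᵢ)/(Σwᵢ).
Σwᵢ = 1990.
Σwᵢxᵢ = 350·5 + 100·12 + 40·11 + 600·12 + 900·3 = 13290.
Σwᵢyᵢ = 350·6 + 100·7 + 40·10 + 600·2 + 900·1 = 5300.
x* = 13290/1990 = 6.68, y* = 5300/1990 = 2.66.

(6.68, 2.66)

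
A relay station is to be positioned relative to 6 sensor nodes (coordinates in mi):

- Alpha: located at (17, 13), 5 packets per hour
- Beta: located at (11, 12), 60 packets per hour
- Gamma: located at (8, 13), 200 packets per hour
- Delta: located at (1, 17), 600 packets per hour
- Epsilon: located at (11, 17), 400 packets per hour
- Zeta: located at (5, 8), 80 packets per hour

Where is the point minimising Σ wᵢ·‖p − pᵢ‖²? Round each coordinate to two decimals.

(5.76, 15.63)

The minimiser of Σwᵢ‖p−pᵢ‖² is the weighted centroid p* = (Σwᵢpᵢ)/(Σwᵢ).
Σwᵢ = 1345.
Σwᵢxᵢ = 5·17 + 60·11 + 200·8 + 600·1 + 400·11 + 80·5 = 7745.
Σwᵢyᵢ = 5·13 + 60·12 + 200·13 + 600·17 + 400·17 + 80·8 = 21025.
x* = 7745/1345 = 5.76, y* = 21025/1345 = 15.63.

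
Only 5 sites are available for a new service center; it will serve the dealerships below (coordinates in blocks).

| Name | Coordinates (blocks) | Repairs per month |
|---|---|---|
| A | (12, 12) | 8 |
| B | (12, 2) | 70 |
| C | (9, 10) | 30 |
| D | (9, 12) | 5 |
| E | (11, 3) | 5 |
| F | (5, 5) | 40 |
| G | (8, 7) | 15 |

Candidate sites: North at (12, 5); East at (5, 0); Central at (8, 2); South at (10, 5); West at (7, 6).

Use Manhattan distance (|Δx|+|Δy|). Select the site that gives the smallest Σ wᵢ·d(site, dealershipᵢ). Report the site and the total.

South, total 917 blocks

Total weighted distance at each candidate:
  North (12, 5): total = 941
  East (5, 0): total = 1677
  Central (8, 2): total = 1052
  South (10, 5): total = 917
  West (7, 6): total = 1123
Minimum is at South with total 917 blocks.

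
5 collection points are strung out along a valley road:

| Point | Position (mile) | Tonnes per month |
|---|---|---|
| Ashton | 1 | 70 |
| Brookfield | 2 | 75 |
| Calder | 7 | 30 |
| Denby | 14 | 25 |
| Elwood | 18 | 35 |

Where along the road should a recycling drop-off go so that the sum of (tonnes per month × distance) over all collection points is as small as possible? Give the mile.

x = 2

For a sum of weighted absolute distances on a line, the optimum is the weighted median (not the mean). Total weight W = 235; half-weight = 117.5.
Sort by position and accumulate weight:
  mile 1 (Ashton, w=70) → cum 70
  mile 2 (Brookfield, w=75) → cum 145  ≥ 117.5 → median here
  mile 7 (Calder, w=30) → cum 175
  mile 14 (Denby, w=25) → cum 200
  mile 18 (Elwood, w=35) → cum 235
Optimal location: mile 2.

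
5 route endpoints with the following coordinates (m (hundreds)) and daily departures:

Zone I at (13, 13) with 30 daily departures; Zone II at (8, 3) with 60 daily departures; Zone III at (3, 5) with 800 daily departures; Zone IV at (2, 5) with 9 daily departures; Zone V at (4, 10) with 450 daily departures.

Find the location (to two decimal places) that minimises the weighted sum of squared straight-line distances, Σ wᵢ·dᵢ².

The minimiser of Σwᵢ‖p−pᵢ‖² is the weighted centroid p* = (Σwᵢpᵢ)/(Σwᵢ).
Σwᵢ = 1349.
Σwᵢxᵢ = 30·13 + 60·8 + 800·3 + 9·2 + 450·4 = 5088.
Σwᵢyᵢ = 30·13 + 60·3 + 800·5 + 9·5 + 450·10 = 9115.
x* = 5088/1349 = 3.77, y* = 9115/1349 = 6.76.

(3.77, 6.76)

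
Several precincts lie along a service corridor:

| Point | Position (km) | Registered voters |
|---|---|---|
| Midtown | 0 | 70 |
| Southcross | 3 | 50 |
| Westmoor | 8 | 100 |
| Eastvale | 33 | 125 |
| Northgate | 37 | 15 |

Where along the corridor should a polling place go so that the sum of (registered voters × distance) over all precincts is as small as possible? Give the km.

For a sum of weighted absolute distances on a line, the optimum is the weighted median (not the mean). Total weight W = 360; half-weight = 180.
Sort by position and accumulate weight:
  km 0 (Midtown, w=70) → cum 70
  km 3 (Southcross, w=50) → cum 120
  km 8 (Westmoor, w=100) → cum 220  ≥ 180 → median here
  km 33 (Eastvale, w=125) → cum 345
  km 37 (Northgate, w=15) → cum 360
Optimal location: km 8.

x = 8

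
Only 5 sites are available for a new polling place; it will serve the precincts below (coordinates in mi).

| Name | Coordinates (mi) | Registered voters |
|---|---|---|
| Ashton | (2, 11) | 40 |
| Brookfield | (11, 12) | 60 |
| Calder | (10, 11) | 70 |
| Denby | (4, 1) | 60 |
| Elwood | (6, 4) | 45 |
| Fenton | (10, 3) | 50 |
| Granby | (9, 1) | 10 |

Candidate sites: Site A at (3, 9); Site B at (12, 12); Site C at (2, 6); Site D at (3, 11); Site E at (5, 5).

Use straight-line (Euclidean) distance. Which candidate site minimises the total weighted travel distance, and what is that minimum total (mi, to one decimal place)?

Total weighted distance at each candidate:
  Site A (3, 9): total = 2418.8
  Site B (12, 12): total = 2459.6
  Site C (2, 6): total = 2547.0
  Site D (3, 11): total = 2607.6
  Site E (5, 5): total = 2005.1
Minimum is at Site E with total 2005.1 mi.

Site E, total 2005.1 mi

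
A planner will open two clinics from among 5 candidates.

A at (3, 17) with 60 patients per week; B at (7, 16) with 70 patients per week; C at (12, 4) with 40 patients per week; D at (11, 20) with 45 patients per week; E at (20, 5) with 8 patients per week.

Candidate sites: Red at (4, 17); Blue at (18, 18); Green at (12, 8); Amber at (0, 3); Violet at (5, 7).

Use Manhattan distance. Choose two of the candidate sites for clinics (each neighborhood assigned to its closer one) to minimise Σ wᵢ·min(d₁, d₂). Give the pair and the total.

{Red, Green}, total 1038

Evaluate every pair (each demand assigned to the nearer of the two):
  {Red, Green}: total = 1038
  {Red, Violet}: total = 1326
  {Red, Amber}: total = 1486
  {Red, Blue}: total = 1665
  {Green, Violet}: total = 2323
  {Blue, Violet}: total = 2415
  {Blue, Green}: total = 2523
  {Green, Amber}: total = 2763
  {Amber, Violet}: total = 2881
  {Blue, Amber}: total = 2915
Best pair: {Red, Green} with total 1038.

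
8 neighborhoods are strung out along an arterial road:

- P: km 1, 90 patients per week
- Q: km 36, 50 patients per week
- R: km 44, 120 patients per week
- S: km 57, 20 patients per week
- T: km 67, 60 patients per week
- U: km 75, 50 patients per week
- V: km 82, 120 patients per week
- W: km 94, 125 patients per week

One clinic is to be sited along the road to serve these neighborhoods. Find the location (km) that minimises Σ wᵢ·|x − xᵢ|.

For a sum of weighted absolute distances on a line, the optimum is the weighted median (not the mean). Total weight W = 635; half-weight = 317.5.
Sort by position and accumulate weight:
  km 1 (P, w=90) → cum 90
  km 36 (Q, w=50) → cum 140
  km 44 (R, w=120) → cum 260
  km 57 (S, w=20) → cum 280
  km 67 (T, w=60) → cum 340  ≥ 317.5 → median here
  km 75 (U, w=50) → cum 390
  km 82 (V, w=120) → cum 510
  km 94 (W, w=125) → cum 635
Optimal location: km 67.

x = 67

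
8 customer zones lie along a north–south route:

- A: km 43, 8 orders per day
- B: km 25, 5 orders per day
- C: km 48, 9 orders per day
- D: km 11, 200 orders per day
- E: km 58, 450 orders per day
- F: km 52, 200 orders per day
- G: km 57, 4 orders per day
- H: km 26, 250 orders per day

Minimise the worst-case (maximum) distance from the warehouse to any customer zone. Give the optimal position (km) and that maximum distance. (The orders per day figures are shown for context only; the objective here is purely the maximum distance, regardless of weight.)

The 1-center on a line is the midpoint of the two extreme points: leftmost at 11, rightmost at 58.
Optimal location = (11 + 58)/2 = 34.5; maximum distance = (58 − 11)/2 = 23.5.

location 34.5, max distance 23.5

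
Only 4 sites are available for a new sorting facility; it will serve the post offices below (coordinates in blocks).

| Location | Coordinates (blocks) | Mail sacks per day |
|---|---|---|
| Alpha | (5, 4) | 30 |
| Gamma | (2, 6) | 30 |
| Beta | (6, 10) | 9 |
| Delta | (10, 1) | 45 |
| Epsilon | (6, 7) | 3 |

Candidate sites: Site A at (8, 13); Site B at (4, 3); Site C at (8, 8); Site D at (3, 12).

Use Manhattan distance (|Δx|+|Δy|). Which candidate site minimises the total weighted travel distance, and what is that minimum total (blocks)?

Total weighted distance at each candidate:
  Site A (8, 13): total = 1449
  Site B (4, 3): total = 669
  Site C (8, 8): total = 900
  Site D (3, 12): total = 1389
Minimum is at Site B with total 669 blocks.

Site B, total 669 blocks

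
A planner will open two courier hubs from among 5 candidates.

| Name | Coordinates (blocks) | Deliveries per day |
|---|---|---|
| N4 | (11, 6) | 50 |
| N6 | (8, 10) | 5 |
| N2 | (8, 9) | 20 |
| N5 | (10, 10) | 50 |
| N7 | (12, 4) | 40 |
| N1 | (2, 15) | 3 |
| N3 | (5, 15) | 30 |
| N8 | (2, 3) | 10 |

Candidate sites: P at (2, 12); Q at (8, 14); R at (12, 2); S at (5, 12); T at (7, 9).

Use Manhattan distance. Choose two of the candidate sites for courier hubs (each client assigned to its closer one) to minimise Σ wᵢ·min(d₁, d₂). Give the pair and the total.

{R, T}, total 943

Evaluate every pair (each demand assigned to the nearer of the two):
  {R, T}: total = 943
  {Q, R}: total = 1001
  {R, S}: total = 1043
  {S, T}: total = 1198
  {Q, T}: total = 1231
  {P, T}: total = 1259
  {P, R}: total = 1329
  {P, Q}: total = 1749
  {Q, S}: total = 1758
  {P, S}: total = 1884
Best pair: {R, T} with total 943.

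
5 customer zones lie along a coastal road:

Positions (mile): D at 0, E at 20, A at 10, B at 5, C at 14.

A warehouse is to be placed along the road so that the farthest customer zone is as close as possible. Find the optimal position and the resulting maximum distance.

location 10, max distance 10

The 1-center on a line is the midpoint of the two extreme points: leftmost at 0, rightmost at 20.
Optimal location = (0 + 20)/2 = 10; maximum distance = (20 − 0)/2 = 10.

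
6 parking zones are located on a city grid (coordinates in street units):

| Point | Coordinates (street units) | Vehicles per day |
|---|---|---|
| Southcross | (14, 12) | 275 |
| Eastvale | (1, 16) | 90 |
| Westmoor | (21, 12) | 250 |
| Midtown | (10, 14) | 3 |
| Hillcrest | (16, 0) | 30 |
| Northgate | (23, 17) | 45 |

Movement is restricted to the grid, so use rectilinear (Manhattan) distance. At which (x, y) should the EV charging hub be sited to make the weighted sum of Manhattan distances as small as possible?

Manhattan distance separates: Σwᵢ(|x−xᵢ|+|y−yᵢ|) = Σwᵢ|x−xᵢ| + Σwᵢ|y−yᵢ|, so x and y are optimised independently as 1-D weighted medians.
Total weight W = 693; half = 346.5.
x-coordinate, sorted with cumulative weight:
  x=1 (Eastvale, w=90) cum 90
  x=10 (Midtown, w=3) cum 93
  x=14 (Southcross, w=275) cum 368  ← median
  x=16 (Hillcrest, w=30) cum 398
  x=21 (Westmoor, w=250) cum 648
  x=23 (Northgate, w=45) cum 693
⇒ x* = 14
y-coordinate, sorted with cumulative weight:
  y=0 (Hillcrest, w=30) cum 30
  y=12 (Southcross, w=275) cum 305
  y=12 (Westmoor, w=250) cum 555  ← median
  y=14 (Midtown, w=3) cum 558
  y=16 (Eastvale, w=90) cum 648
  y=17 (Northgate, w=45) cum 693
⇒ y* = 12

(14, 12)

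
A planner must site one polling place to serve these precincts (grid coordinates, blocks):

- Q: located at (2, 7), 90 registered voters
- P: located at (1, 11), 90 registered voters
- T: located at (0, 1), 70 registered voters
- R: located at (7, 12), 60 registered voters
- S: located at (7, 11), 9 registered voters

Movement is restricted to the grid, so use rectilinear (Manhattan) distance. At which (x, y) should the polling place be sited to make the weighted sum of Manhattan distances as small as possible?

Manhattan distance separates: Σwᵢ(|x−xᵢ|+|y−yᵢ|) = Σwᵢ|x−xᵢ| + Σwᵢ|y−yᵢ|, so x and y are optimised independently as 1-D weighted medians.
Total weight W = 319; half = 159.5.
x-coordinate, sorted with cumulative weight:
  x=0 (T, w=70) cum 70
  x=1 (P, w=90) cum 160  ← median
  x=2 (Q, w=90) cum 250
  x=7 (R, w=60) cum 310
  x=7 (S, w=9) cum 319
⇒ x* = 1
y-coordinate, sorted with cumulative weight:
  y=1 (T, w=70) cum 70
  y=7 (Q, w=90) cum 160  ← median
  y=11 (P, w=90) cum 250
  y=11 (S, w=9) cum 259
  y=12 (R, w=60) cum 319
⇒ y* = 7

(1, 7)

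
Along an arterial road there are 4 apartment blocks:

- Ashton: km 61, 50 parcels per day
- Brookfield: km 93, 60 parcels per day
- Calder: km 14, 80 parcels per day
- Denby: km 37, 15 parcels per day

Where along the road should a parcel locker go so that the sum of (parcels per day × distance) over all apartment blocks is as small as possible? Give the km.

x = 61

For a sum of weighted absolute distances on a line, the optimum is the weighted median (not the mean). Total weight W = 205; half-weight = 102.5.
Sort by position and accumulate weight:
  km 14 (Calder, w=80) → cum 80
  km 37 (Denby, w=15) → cum 95
  km 61 (Ashton, w=50) → cum 145  ≥ 102.5 → median here
  km 93 (Brookfield, w=60) → cum 205
Optimal location: km 61.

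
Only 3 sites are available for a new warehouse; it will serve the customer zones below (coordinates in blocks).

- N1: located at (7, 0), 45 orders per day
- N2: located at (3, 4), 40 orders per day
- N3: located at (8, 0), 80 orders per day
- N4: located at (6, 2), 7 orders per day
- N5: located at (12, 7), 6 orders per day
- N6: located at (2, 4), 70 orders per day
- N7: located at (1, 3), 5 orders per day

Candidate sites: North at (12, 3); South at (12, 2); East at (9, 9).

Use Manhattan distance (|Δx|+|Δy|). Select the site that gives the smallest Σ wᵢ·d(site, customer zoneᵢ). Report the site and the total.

Total weighted distance at each candidate:
  North (12, 3): total = 2218
  South (12, 2): total = 2207
  East (9, 9): total = 2745
Minimum is at South with total 2207 blocks.

South, total 2207 blocks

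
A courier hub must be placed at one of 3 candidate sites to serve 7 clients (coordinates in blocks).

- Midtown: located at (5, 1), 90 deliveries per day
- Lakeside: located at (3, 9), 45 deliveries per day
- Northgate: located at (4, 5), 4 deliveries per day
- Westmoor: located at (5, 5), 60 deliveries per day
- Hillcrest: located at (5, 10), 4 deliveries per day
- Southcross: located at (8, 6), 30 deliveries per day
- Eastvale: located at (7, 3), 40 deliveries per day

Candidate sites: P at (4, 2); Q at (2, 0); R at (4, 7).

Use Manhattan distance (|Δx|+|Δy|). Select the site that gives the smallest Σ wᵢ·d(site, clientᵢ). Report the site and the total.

Total weighted distance at each candidate:
  P (4, 2): total = 1228
  Q (2, 0): total = 2050
  R (4, 7): total = 1399
Minimum is at P with total 1228 blocks.

P, total 1228 blocks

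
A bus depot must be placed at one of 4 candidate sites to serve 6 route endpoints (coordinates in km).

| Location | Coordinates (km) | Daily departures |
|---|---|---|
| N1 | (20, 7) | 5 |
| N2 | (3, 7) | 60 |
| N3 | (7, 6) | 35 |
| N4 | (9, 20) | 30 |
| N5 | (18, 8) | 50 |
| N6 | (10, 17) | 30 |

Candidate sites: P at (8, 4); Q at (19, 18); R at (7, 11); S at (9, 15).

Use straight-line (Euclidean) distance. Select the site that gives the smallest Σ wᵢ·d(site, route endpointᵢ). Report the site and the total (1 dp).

Total weighted distance at each candidate:
  P (8, 4): total = 1904.0
  Q (19, 18): total = 2894.3
  R (7, 11): total = 1630.3
  S (9, 15): total = 1777.9
Minimum is at R with total 1630.3 km.

R, total 1630.3 km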